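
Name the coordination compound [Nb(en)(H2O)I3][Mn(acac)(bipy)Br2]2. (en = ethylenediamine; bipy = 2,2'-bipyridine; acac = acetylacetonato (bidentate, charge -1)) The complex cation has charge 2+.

Both ions are complex: the cation is named first with the plain metal name, the anion second with the -ate form; each ion's ligands are alphabetised independently.
The complex cation is given as 2+; its ligand charges sum to -3, so Nb = +5.
With 2 anions per cation, each anion must be 2/2 = 1−.
Anion: ligand charges sum to -3; for the ion to be 1−, Mn = +2.

aqua(ethylenediamine)triiodoniobium(V) (acetylacetonato)(2,2'-bipyridine)dibromomanganate(II)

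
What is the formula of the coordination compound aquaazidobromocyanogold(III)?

[AuBr(CN)(H2O)(N3)]

Ligands: 1 azido (N3, -1), 1 bromo (Br, -1), 1 cyano (CN, -1), 1 aqua (H2O, neutral). Ligand charge sum = -3.
With Au in oxidation state +3, the complex ion is [Au...].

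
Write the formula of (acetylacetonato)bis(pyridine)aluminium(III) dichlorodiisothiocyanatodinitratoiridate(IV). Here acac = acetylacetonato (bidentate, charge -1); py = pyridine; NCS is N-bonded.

[Al(acac)(py)2][IrCl2(NCS)2(NO3)2]

Cation [Al…]: ligand charges -1, Al(III) ⇒ ion charge 2+.
Anion [Ir…]: ligand charges -6, Ir(IV) ⇒ ion charge 2−.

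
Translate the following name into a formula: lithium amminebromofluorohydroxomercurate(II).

Ligands: 1 bromo (Br, -1), 1 hydroxo (OH, -1), 1 fluoro (F, -1), 1 ammine (NH3, neutral). Ligand charge sum = -3.
With Hg in oxidation state +2, the complex ion is [Hg...]^1−.
Charge balance with lithium (+1) requires 1 complex ion per 1 lithium.

Li[HgBrF(NH3)(OH)]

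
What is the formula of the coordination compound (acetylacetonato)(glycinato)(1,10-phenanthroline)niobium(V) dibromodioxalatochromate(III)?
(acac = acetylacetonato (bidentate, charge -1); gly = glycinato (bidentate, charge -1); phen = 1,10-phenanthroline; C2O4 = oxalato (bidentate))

Cation [Nb…]: ligand charges -2, Nb(V) ⇒ ion charge 3+.
Anion [Cr…]: ligand charges -6, Cr(III) ⇒ ion charge 3−.
One 3+ cation balances one 3− anion.

[Nb(acac)(gly)(phen)][CrBr2(C2O4)2]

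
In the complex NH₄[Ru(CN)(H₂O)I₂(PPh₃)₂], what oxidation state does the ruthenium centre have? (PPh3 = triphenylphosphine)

+2

1 ammonium outside the brackets (+1 each) → the complex ion is 1−.
Ligand charges: 1×H2O neutral; 2×PPh3 neutral; 2×I = -2; 1×CN = -1; sum -3.
Ru + (-3) = 1− ⇒ Ru is +2.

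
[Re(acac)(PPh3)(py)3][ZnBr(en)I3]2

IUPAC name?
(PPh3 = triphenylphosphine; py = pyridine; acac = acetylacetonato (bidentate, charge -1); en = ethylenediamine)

Both ions are complex: the cation is named first with the plain metal name, the anion second with the -ate form; each ion's ligands are alphabetised independently.
Zinc is always +2 in its complexes; the anion's ligand charges sum to -4, so the complex anion is 2−.
With 2 anions per cation, the cation must be 2×2 = 4+.
Cation: ligand charges sum to -1; for the ion to be 4+, Re = +5.

(acetylacetonato)tris(pyridine)(triphenylphosphine)rhenium(V) bromo(ethylenediamine)triiodozincate(II)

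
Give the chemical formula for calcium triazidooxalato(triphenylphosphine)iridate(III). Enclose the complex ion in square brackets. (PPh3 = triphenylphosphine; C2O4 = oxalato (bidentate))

Ligands: 3 azido (N3, -1), 1 triphenylphosphine (PPh3, neutral), 1 oxalato (C2O4, -2). Ligand charge sum = -5.
With Ir in oxidation state +3, the complex ion is [Ir...]^2−.
Charge balance with calcium (+2) requires 1 complex ion per 1 calcium.

Ca[Ir(C2O4)(N3)3(PPh3)]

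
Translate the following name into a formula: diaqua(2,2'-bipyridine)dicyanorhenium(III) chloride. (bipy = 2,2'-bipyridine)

[Re(bipy)(CN)2(H2O)2]Cl

Ligands: 2 aqua (H2O, neutral), 2 cyano (CN, -1), 1 2,2'-bipyridine (bipy, neutral). Ligand charge sum = -2.
Charge balance with chloride (-1) requires 1 complex ion per 1 chloride.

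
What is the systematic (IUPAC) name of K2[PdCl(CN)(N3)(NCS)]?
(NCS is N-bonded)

The 2 potassium counter-ions carry a total charge of +2, so each complex ion is 2−.
Ligand charges: 1×cyano (-1 each), 1×chloro (-1 each), 1×azido (-1 each), 1×isothiocyanato (-1 each); total -4. So Pd + (-4) = 2−, giving Pd = +2.
Ligands are named alphabetically: azido before chloro before cyano before isothiocyanato.
The complex ion is anionic, so palladium takes the -ate form palladate(II).

potassium azidochlorocyanoisothiocyanatopalladate(II)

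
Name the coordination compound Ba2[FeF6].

barium hexafluoroferrate(II)

The 2 barium counter-ions carry a total charge of +4, so each complex ion is 4−.
Ligand charges: 6×fluoro (-1 each); total -6. So Fe + (-6) = 4−, giving Fe = +2.
The complex ion is anionic, so iron takes the -ate form ferrate(II).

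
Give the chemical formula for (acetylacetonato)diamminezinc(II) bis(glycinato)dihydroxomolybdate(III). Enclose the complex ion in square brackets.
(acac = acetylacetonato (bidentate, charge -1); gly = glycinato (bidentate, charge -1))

Cation [Zn…]: ligand charges -1, Zn(II) ⇒ ion charge 1+.
Anion [Mo…]: ligand charges -4, Mo(III) ⇒ ion charge 1−.
One 1+ cation balances one 1− anion.

[Zn(acac)(NH3)2][Mo(gly)2(OH)2]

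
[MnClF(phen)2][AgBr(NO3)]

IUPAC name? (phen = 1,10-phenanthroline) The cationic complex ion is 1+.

chlorofluorobis(1,10-phenanthroline)manganese(III) bromonitratoargentate(I)

Both ions are complex: the cation is named first with the plain metal name, the anion second with the -ate form; each ion's ligands are alphabetised independently.
The complex cation is given as 1+; its ligand charges sum to -2, so Mn = +3.
A 1:1 salt means the anion carries the equal and opposite charge, 1−.
Anion: ligand charges sum to -2; for the ion to be 1−, Ag = +1.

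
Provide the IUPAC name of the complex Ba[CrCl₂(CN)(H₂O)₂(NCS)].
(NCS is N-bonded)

barium diaquadichlorocyanoisothiocyanatochromate(II)

The 1 barium counter-ion carries a total charge of +2, so each complex ion is 2−.
Ligand charges: 1×cyano (-1 each), 2×chloro (-1 each), 1×isothiocyanato (-1 each), 2×aqua (neutral); total -4. So Cr + (-4) = 2−, giving Cr = +2.
Ligands are named alphabetically: aqua before chloro before cyano before isothiocyanato.
The complex ion is anionic, so chromium takes the -ate form chromate(II).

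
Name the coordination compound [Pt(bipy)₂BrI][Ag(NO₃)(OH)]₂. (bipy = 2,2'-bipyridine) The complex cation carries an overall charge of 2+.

Both ions are complex: the cation is named first with the plain metal name, the anion second with the -ate form; each ion's ligands are alphabetised independently.
The complex cation is given as 2+; its ligand charges sum to -2, so Pt = +4.
With 2 anions per cation, each anion must be 2/2 = 1−.
Anion: ligand charges sum to -2; for the ion to be 1−, Ag = +1.

bis(2,2'-bipyridine)bromoiodoplatinum(IV) hydroxonitratoargentate(I)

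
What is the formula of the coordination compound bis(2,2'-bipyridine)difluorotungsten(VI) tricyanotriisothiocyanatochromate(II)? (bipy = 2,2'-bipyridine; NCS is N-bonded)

[W(bipy)2F2][Cr(CN)3(NCS)3]

Cation [W…]: ligand charges -2, W(VI) ⇒ ion charge 4+.
Anion [Cr…]: ligand charges -6, Cr(II) ⇒ ion charge 4−.
One 4+ cation balances one 4− anion.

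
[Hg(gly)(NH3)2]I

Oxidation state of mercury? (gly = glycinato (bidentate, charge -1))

1 iodide outside the brackets (-1 each) → the complex ion is 1+.
Ligand charges: 1×gly = -1; 2×NH3 neutral; sum -1.
Hg + (-1) = 1+ ⇒ Hg is +2.

+2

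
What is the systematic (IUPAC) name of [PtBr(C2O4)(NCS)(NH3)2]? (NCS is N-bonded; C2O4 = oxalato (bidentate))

There is no counter-ion, so the complex is neutral overall.
Ligand charges: 1×bromo (-1 each), 1×isothiocyanato (-1 each), 2×ammine (neutral), 1×oxalato (-2 each); total -4. So Pt + (-4) = 0, giving Pt = +4.
Ligands are named alphabetically: ammine before bromo before isothiocyanato before oxalato.

diamminebromoisothiocyanatooxalatoplatinum(IV)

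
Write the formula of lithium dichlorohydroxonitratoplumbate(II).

Li2[PbCl2(NO3)(OH)]

Ligands: 1 nitrato (NO3, -1), 1 hydroxo (OH, -1), 2 chloro (Cl, -1). Ligand charge sum = -4.
With Pb in oxidation state +2, the complex ion is [Pb...]^2−.
Charge balance with lithium (+1) requires 1 complex ion per 2 lithium.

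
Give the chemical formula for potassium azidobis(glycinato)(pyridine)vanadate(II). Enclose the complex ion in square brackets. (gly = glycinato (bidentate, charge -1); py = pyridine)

K[V(gly)2(N3)(py)]

Ligands: 2 glycinato (gly, -1), 1 pyridine (py, neutral), 1 azido (N3, -1). Ligand charge sum = -3.
With V in oxidation state +2, the complex ion is [V...]^1−.
Charge balance with potassium (+1) requires 1 complex ion per 1 potassium.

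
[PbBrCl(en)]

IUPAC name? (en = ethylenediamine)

bromochloro(ethylenediamine)lead(II)

There is no counter-ion, so the complex is neutral overall.
Ligand charges: 1×ethylenediamine (neutral), 1×chloro (-1 each), 1×bromo (-1 each); total -2. So Pb + (-2) = 0, giving Pb = +2.
Ligands are named alphabetically: bromo before chloro before ethylenediamine.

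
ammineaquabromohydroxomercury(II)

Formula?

Ligands: 1 aqua (H2O, neutral), 1 hydroxo (OH, -1), 1 ammine (NH3, neutral), 1 bromo (Br, -1). Ligand charge sum = -2.
With Hg in oxidation state +2, the complex ion is [Hg...].

[HgBr(H2O)(NH3)(OH)]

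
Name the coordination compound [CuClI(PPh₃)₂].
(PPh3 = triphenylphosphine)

chloroiodobis(triphenylphosphine)copper(II)

There is no counter-ion, so the complex is neutral overall.
Ligand charges: 1×iodo (-1 each), 2×triphenylphosphine (neutral), 1×chloro (-1 each); total -2. So Cu + (-2) = 0, giving Cu = +2.
Ligands are named alphabetically: chloro before iodo before triphenylphosphine.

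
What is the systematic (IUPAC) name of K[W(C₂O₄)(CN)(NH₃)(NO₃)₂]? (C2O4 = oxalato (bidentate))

potassium amminecyanodinitratooxalatotungstate(IV)

The 1 potassium counter-ion carries a total charge of +1, so each complex ion is 1−.
Ligand charges: 2×nitrato (-1 each), 1×ammine (neutral), 1×cyano (-1 each), 1×oxalato (-2 each); total -5. So W + (-5) = 1−, giving W = +4.
Ligands are named alphabetically: ammine before cyano before nitrato before oxalato.
The complex ion is anionic, so tungsten takes the -ate form tungstate(IV).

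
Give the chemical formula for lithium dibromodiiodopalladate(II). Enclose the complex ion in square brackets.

Li2[PdBr2I2]

Ligands: 2 bromo (Br, -1), 2 iodo (I, -1). Ligand charge sum = -4.
With Pd in oxidation state +2, the complex ion is [Pd...]^2−.
Charge balance with lithium (+1) requires 1 complex ion per 2 lithium.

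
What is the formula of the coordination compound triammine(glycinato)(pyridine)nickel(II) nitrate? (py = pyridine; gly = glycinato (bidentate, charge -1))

Ligands: 1 pyridine (py, neutral), 1 glycinato (gly, -1), 3 ammine (NH3, neutral). Ligand charge sum = -1.
With Ni in oxidation state +2, the complex ion is [Ni...]^1+.
Charge balance with nitrate (-1) requires 1 complex ion per 1 nitrate.

[Ni(gly)(NH3)3(py)]NO3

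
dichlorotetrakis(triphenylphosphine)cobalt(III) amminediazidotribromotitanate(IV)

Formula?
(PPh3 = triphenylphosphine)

[CoCl2(PPh3)4][TiBr3(N3)2(NH3)]

Cation [Co…]: ligand charges -2, Co(III) ⇒ ion charge 1+.
Anion [Ti…]: ligand charges -5, Ti(IV) ⇒ ion charge 1−.
One 1+ cation balances one 1− anion.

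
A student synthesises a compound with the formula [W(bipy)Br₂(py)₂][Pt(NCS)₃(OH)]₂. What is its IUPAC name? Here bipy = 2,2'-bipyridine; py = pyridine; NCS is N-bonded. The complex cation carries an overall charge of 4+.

(2,2'-bipyridine)dibromobis(pyridine)tungsten(VI) hydroxotriisothiocyanatoplatinate(II)

Both ions are complex: the cation is named first with the plain metal name, the anion second with the -ate form; each ion's ligands are alphabetised independently.
The complex cation is given as 4+; its ligand charges sum to -2, so W = +6.
With 2 anions per cation, each anion must be 4/2 = 2−.
Anion: ligand charges sum to -4; for the ion to be 2−, Pt = +2.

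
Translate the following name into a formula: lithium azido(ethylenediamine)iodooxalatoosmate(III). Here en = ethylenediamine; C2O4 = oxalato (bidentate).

Li[Os(C2O4)(en)I(N3)]

Ligands: 1 ethylenediamine (en, neutral), 1 oxalato (C2O4, -2), 1 iodo (I, -1), 1 azido (N3, -1). Ligand charge sum = -4.
Charge balance with lithium (+1) requires 1 complex ion per 1 lithium.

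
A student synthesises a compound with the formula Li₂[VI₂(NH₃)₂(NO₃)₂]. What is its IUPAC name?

lithium diamminediiododinitratovanadate(II)

The 2 lithium counter-ions carry a total charge of +2, so each complex ion is 2−.
Ligand charges: 2×iodo (-1 each), 2×ammine (neutral), 2×nitrato (-1 each); total -4. So V + (-4) = 2−, giving V = +2.
Ligands are named alphabetically: ammine before iodo before nitrato.
The complex ion is anionic, so vanadium takes the -ate form vanadate(II).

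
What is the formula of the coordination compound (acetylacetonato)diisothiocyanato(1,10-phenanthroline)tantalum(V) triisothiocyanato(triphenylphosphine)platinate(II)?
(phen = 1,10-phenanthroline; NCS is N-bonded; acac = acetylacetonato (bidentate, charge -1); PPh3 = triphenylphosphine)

[Ta(acac)(NCS)2(phen)][Pt(NCS)3(PPh3)]2

Cation [Ta…]: ligand charges -3, Ta(V) ⇒ ion charge 2+.
Anion [Pt…]: ligand charges -3, Pt(II) ⇒ ion charge 1−.
One 2+ cation requires 2 of the 1− anion.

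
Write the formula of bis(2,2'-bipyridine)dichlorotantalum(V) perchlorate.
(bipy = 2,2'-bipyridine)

[Ta(bipy)2Cl2](ClO4)3

Ligands: 2 chloro (Cl, -1), 2 2,2'-bipyridine (bipy, neutral). Ligand charge sum = -2.
Charge balance with perchlorate (-1) requires 1 complex ion per 3 perchlorate.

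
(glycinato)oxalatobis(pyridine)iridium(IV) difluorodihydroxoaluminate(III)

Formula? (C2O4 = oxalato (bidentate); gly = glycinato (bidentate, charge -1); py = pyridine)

[Ir(C2O4)(gly)(py)2][AlF2(OH)2]

Cation [Ir…]: ligand charges -3, Ir(IV) ⇒ ion charge 1+.
Anion [Al…]: ligand charges -4, Al(III) ⇒ ion charge 1−.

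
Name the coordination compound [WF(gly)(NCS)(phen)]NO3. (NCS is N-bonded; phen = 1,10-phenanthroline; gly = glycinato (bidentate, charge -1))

fluoro(glycinato)isothiocyanato(1,10-phenanthroline)tungsten(IV) nitrate

The 1 nitrate counter-ion carries a total charge of -1, so each complex ion is 1+.
Ligand charges: 1×isothiocyanato (-1 each), 1×1,10-phenanthroline (neutral), 1×fluoro (-1 each), 1×glycinato (-1 each); total -3. So W + (-3) = 1+, giving W = +4.
Ligands are named alphabetically: fluoro before glycinato before isothiocyanato before phenanthroline.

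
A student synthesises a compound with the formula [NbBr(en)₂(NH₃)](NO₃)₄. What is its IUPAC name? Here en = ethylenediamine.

The 4 nitrate counter-ions carry a total charge of -4, so each complex ion is 4+.
Ligand charges: 1×bromo (-1 each), 2×ethylenediamine (neutral), 1×ammine (neutral); total -1. So Nb + (-1) = 4+, giving Nb = +5.
Ligands are named alphabetically: ammine before bromo before ethylenediamine.

amminebromobis(ethylenediamine)niobium(V) nitrate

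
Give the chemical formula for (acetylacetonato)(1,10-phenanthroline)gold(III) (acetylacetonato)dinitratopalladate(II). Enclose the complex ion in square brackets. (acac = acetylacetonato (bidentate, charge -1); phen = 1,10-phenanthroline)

Cation [Au…]: ligand charges -1, Au(III) ⇒ ion charge 2+.
Anion [Pd…]: ligand charges -3, Pd(II) ⇒ ion charge 1−.
One 2+ cation requires 2 of the 1− anion.

[Au(acac)(phen)][Pd(acac)(NO3)2]2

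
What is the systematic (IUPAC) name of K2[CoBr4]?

The 2 potassium counter-ions carry a total charge of +2, so each complex ion is 2−.
Ligand charges: 4×bromo (-1 each); total -4. So Co + (-4) = 2−, giving Co = +2.
The complex ion is anionic, so cobalt takes the -ate form cobaltate(II).

potassium tetrabromocobaltate(II)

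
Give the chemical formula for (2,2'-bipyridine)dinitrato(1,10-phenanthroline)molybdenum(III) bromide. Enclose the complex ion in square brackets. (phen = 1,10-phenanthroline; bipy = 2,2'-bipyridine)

[Mo(bipy)(NO3)2(phen)]Br

Ligands: 1 1,10-phenanthroline (phen, neutral), 2 nitrato (NO3, -1), 1 2,2'-bipyridine (bipy, neutral). Ligand charge sum = -2.
With Mo in oxidation state +3, the complex ion is [Mo...]^1+.
Charge balance with bromide (-1) requires 1 complex ion per 1 bromide.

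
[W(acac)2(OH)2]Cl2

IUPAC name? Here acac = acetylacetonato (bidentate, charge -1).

The 2 chloride counter-ions carry a total charge of -2, so each complex ion is 2+.
Ligand charges: 2×hydroxo (-1 each), 2×acetylacetonato (-1 each); total -4. So W + (-4) = 2+, giving W = +6.
Ligands are named alphabetically: acetylacetonato before hydroxo.

bis(acetylacetonato)dihydroxotungsten(VI) chloride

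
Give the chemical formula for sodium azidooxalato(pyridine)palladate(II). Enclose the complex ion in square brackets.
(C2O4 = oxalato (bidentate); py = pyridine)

Ligands: 1 azido (N3, -1), 1 oxalato (C2O4, -2), 1 pyridine (py, neutral). Ligand charge sum = -3.
With Pd in oxidation state +2, the complex ion is [Pd...]^1−.
Charge balance with sodium (+1) requires 1 complex ion per 1 sodium.

Na[Pd(C2O4)(N3)(py)]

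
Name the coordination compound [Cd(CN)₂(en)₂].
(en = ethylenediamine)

There is no counter-ion, so the complex is neutral overall.
Ligand charges: 2×cyano (-1 each), 2×ethylenediamine (neutral); total -2. So Cd + (-2) = 0, giving Cd = +2.
Ligands are named alphabetically: cyano before ethylenediamine.

dicyanobis(ethylenediamine)cadmium(II)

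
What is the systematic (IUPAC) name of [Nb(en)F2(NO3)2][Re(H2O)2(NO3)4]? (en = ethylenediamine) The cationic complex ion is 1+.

Both ions are complex: the cation is named first with the plain metal name, the anion second with the -ate form; each ion's ligands are alphabetised independently.
The complex cation is given as 1+; its ligand charges sum to -4, so Nb = +5.
A 1:1 salt means the anion carries the equal and opposite charge, 1−.
Anion: ligand charges sum to -4; for the ion to be 1−, Re = +3.

(ethylenediamine)difluorodinitratoniobium(V) diaquatetranitratorhenate(III)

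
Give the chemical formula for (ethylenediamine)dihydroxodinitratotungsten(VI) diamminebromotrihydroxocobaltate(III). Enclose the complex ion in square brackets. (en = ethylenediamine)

Cation [W…]: ligand charges -4, W(VI) ⇒ ion charge 2+.
Anion [Co…]: ligand charges -4, Co(III) ⇒ ion charge 1−.

[W(en)(NO3)2(OH)2][CoBr(NH3)2(OH)3]2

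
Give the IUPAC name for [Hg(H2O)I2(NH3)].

There is no counter-ion, so the complex is neutral overall.
Ligand charges: 2×iodo (-1 each), 1×aqua (neutral), 1×ammine (neutral); total -2. So Hg + (-2) = 0, giving Hg = +2.
Ligands are named alphabetically: ammine before aqua before iodo.

ammineaquadiiodomercury(II)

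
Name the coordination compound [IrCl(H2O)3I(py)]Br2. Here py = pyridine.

The 2 bromide counter-ions carry a total charge of -2, so each complex ion is 2+.
Ligand charges: 1×pyridine (neutral), 3×aqua (neutral), 1×iodo (-1 each), 1×chloro (-1 each); total -2. So Ir + (-2) = 2+, giving Ir = +4.
Ligands are named alphabetically: aqua before chloro before iodo before pyridine.

triaquachloroiodo(pyridine)iridium(IV) bromide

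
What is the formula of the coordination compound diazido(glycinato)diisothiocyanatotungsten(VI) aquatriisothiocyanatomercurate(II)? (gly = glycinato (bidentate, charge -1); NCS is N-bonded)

Cation [W…]: ligand charges -5, W(VI) ⇒ ion charge 1+.
Anion [Hg…]: ligand charges -3, Hg(II) ⇒ ion charge 1−.
One 1+ cation balances one 1− anion.

[W(gly)(N3)2(NCS)2][Hg(H2O)(NCS)3]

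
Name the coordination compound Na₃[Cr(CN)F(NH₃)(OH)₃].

The 3 sodium counter-ions carry a total charge of +3, so each complex ion is 3−.
Ligand charges: 1×cyano (-1 each), 3×hydroxo (-1 each), 1×fluoro (-1 each), 1×ammine (neutral); total -5. So Cr + (-5) = 3−, giving Cr = +2.
Ligands are named alphabetically: ammine before cyano before fluoro before hydroxo.
The complex ion is anionic, so chromium takes the -ate form chromate(II).

sodium amminecyanofluorotrihydroxochromate(II)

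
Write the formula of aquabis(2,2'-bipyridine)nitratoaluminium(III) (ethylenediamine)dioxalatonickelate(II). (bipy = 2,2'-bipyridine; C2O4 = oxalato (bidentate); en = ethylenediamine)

[Al(bipy)2(H2O)(NO3)][Ni(C2O4)2(en)]

Cation [Al…]: ligand charges -1, Al(III) ⇒ ion charge 2+.
Anion [Ni…]: ligand charges -4, Ni(II) ⇒ ion charge 2−.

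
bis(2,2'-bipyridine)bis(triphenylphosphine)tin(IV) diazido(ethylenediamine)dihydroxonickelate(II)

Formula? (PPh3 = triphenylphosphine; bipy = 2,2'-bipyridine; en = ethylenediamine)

[Sn(bipy)2(PPh3)2][Ni(en)(N3)2(OH)2]2

Cation [Sn…]: ligand charges 0, Sn(IV) ⇒ ion charge 4+.
Anion [Ni…]: ligand charges -4, Ni(II) ⇒ ion charge 2−.
One 4+ cation requires 2 of the 2− anion.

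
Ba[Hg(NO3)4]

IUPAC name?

The 1 barium counter-ion carries a total charge of +2, so each complex ion is 2−.
Ligand charges: 4×nitrato (-1 each); total -4. So Hg + (-4) = 2−, giving Hg = +2.
The complex ion is anionic, so mercury takes the -ate form mercurate(II).

barium tetranitratomercurate(II)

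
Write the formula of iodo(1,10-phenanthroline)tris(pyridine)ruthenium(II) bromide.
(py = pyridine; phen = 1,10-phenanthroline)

[RuI(phen)(py)3]Br

Ligands: 3 pyridine (py, neutral), 1 1,10-phenanthroline (phen, neutral), 1 iodo (I, -1). Ligand charge sum = -1.
With Ru in oxidation state +2, the complex ion is [Ru...]^1+.
Charge balance with bromide (-1) requires 1 complex ion per 1 bromide.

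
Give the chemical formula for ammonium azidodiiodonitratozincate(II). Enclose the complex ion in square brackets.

(NH4)2[ZnI2(N3)(NO3)]

Ligands: 1 azido (N3, -1), 1 nitrato (NO3, -1), 2 iodo (I, -1). Ligand charge sum = -4.
Charge balance with ammonium (+1) requires 1 complex ion per 2 ammonium.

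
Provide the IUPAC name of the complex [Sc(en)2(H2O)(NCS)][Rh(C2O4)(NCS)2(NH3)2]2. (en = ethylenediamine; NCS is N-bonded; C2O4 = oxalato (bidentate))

Both ions are complex: the cation is named first with the plain metal name, the anion second with the -ate form; each ion's ligands are alphabetised independently.
Scandium is always +3 in its complexes; the cation's ligand charges sum to -1, so the complex cation is 2+.
With 2 anions per cation, each anion must be 2/2 = 1−.
Anion: ligand charges sum to -4; for the ion to be 1−, Rh = +3.

aquabis(ethylenediamine)isothiocyanatoscandium(III) diamminediisothiocyanatooxalatorhodate(III)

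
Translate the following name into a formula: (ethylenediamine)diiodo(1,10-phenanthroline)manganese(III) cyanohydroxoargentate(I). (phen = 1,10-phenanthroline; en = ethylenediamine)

[Mn(en)I2(phen)][Ag(CN)(OH)]

Cation [Mn…]: ligand charges -2, Mn(III) ⇒ ion charge 1+.
Anion [Ag…]: ligand charges -2, Ag(I) ⇒ ion charge 1−.
One 1+ cation balances one 1− anion.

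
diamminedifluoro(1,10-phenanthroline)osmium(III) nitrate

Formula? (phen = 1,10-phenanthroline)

[OsF2(NH3)2(phen)]NO3

Ligands: 2 fluoro (F, -1), 1 1,10-phenanthroline (phen, neutral), 2 ammine (NH3, neutral). Ligand charge sum = -2.
With Os in oxidation state +3, the complex ion is [Os...]^1+.
Charge balance with nitrate (-1) requires 1 complex ion per 1 nitrate.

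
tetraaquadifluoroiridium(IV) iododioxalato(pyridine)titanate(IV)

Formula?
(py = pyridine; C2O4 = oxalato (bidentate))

Cation [Ir…]: ligand charges -2, Ir(IV) ⇒ ion charge 2+.
Anion [Ti…]: ligand charges -5, Ti(IV) ⇒ ion charge 1−.
One 2+ cation requires 2 of the 1− anion.

[IrF2(H2O)4][Ti(C2O4)2I(py)]2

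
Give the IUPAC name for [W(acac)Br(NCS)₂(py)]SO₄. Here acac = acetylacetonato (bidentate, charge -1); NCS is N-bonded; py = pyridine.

(acetylacetonato)bromodiisothiocyanato(pyridine)tungsten(VI) sulfate

The 1 sulfate counter-ion carries a total charge of -2, so each complex ion is 2+.
Ligand charges: 1×acetylacetonato (-1 each), 2×isothiocyanato (-1 each), 1×pyridine (neutral), 1×bromo (-1 each); total -4. So W + (-4) = 2+, giving W = +6.
Ligands are named alphabetically: acetylacetonato before bromo before isothiocyanato before pyridine.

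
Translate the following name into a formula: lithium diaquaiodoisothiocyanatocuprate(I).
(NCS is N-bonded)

Ligands: 2 aqua (H2O, neutral), 1 iodo (I, -1), 1 isothiocyanato (NCS, -1). Ligand charge sum = -2.
Charge balance with lithium (+1) requires 1 complex ion per 1 lithium.

Li[Cu(H2O)2I(NCS)]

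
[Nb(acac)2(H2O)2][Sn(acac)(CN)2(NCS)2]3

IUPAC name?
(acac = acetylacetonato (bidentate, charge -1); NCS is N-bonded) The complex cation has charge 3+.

The complex cation is given as 3+; its ligand charges sum to -2, so Nb = +5.
With 3 anions per cation, each anion must be 3/3 = 1−.
Anion: ligand charges sum to -5; for the ion to be 1−, Sn = +4.

bis(acetylacetonato)diaquaniobium(V) (acetylacetonato)dicyanodiisothiocyanatostannate(IV)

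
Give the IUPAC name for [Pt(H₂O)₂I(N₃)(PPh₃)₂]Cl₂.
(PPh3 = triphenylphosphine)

diaquaazidoiodobis(triphenylphosphine)platinum(IV) chloride

The 2 chloride counter-ions carry a total charge of -2, so each complex ion is 2+.
Ligand charges: 1×azido (-1 each), 2×triphenylphosphine (neutral), 2×aqua (neutral), 1×iodo (-1 each); total -2. So Pt + (-2) = 2+, giving Pt = +4.
Ligands are named alphabetically: aqua before azido before iodo before triphenylphosphine.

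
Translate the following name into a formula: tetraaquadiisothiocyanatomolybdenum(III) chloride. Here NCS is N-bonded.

Ligands: 4 aqua (H2O, neutral), 2 isothiocyanato (NCS, -1). Ligand charge sum = -2.
Charge balance with chloride (-1) requires 1 complex ion per 1 chloride.

[Mo(H2O)4(NCS)2]Cl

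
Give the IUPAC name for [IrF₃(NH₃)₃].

triamminetrifluoroiridium(III)

There is no counter-ion, so the complex is neutral overall.
Ligand charges: 3×fluoro (-1 each), 3×ammine (neutral); total -3. So Ir + (-3) = 0, giving Ir = +3.
Ligands are named alphabetically: ammine before fluoro.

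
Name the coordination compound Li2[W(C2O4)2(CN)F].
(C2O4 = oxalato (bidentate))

The 2 lithium counter-ions carry a total charge of +2, so each complex ion is 2−.
Ligand charges: 1×cyano (-1 each), 1×fluoro (-1 each), 2×oxalato (-2 each); total -6. So W + (-6) = 2−, giving W = +4.
Ligands are named alphabetically: cyano before fluoro before oxalato.
The complex ion is anionic, so tungsten takes the -ate form tungstate(IV).

lithium cyanofluorodioxalatotungstate(IV)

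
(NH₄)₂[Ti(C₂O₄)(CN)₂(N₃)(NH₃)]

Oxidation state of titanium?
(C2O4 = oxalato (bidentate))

+3

2 ammonium outside the brackets (+1 each) → the complex ion is 2−.
Ligand charges: 1×NH3 neutral; 1×N3 = -1; 1×C2O4 = -2; 2×CN = -2; sum -5.
Ti + (-5) = 2− ⇒ Ti is +3.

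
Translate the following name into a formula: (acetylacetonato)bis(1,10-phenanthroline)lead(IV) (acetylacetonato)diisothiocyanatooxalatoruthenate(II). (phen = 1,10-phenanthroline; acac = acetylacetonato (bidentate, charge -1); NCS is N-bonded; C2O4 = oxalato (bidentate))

[Pb(acac)(phen)2][Ru(acac)(C2O4)(NCS)2]

Cation [Pb…]: ligand charges -1, Pb(IV) ⇒ ion charge 3+.
Anion [Ru…]: ligand charges -5, Ru(II) ⇒ ion charge 3−.
One 3+ cation balances one 3− anion.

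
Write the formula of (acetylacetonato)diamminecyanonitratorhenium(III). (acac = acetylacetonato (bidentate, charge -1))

[Re(acac)(CN)(NH3)2(NO3)]

Ligands: 1 cyano (CN, -1), 2 ammine (NH3, neutral), 1 acetylacetonato (acac, -1), 1 nitrato (NO3, -1). Ligand charge sum = -3.
With Re in oxidation state +3, the complex ion is [Re...].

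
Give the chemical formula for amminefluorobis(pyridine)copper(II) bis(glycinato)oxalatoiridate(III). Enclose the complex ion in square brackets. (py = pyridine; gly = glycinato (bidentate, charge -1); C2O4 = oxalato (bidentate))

Cation [Cu…]: ligand charges -1, Cu(II) ⇒ ion charge 1+.
Anion [Ir…]: ligand charges -4, Ir(III) ⇒ ion charge 1−.
One 1+ cation balances one 1− anion.

[CuF(NH3)(py)2][Ir(C2O4)(gly)2]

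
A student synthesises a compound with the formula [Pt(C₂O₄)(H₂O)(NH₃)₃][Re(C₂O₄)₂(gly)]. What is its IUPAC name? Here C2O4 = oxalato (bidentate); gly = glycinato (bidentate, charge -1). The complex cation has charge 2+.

The complex cation is given as 2+; its ligand charges sum to -2, so Pt = +4.
A 1:1 salt means the anion carries the equal and opposite charge, 2−.
Anion: ligand charges sum to -5; for the ion to be 2−, Re = +3.

triammineaquaoxalatoplatinum(IV) (glycinato)dioxalatorhenate(III)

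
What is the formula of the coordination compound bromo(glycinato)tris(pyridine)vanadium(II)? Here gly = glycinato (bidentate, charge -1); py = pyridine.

[VBr(gly)(py)3]

Ligands: 1 bromo (Br, -1), 1 glycinato (gly, -1), 3 pyridine (py, neutral). Ligand charge sum = -2.
With V in oxidation state +2, the complex ion is [V...].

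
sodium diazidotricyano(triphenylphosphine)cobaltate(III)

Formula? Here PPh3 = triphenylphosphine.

Na2[Co(CN)3(N3)2(PPh3)]

Ligands: 3 cyano (CN, -1), 1 triphenylphosphine (PPh3, neutral), 2 azido (N3, -1). Ligand charge sum = -5.
Charge balance with sodium (+1) requires 1 complex ion per 2 sodium.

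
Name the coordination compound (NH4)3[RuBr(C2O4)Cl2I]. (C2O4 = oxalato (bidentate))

ammonium bromodichloroiodooxalatoruthenate(III)

The 3 ammonium counter-ions carry a total charge of +3, so each complex ion is 3−.
Ligand charges: 1×bromo (-1 each), 2×chloro (-1 each), 1×oxalato (-2 each), 1×iodo (-1 each); total -6. So Ru + (-6) = 3−, giving Ru = +3.
Ligands are named alphabetically: bromo before chloro before iodo before oxalato.
The complex ion is anionic, so ruthenium takes the -ate form ruthenate(III).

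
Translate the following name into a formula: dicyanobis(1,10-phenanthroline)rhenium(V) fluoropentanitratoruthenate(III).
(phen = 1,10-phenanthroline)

Cation [Re…]: ligand charges -2, Re(V) ⇒ ion charge 3+.
Anion [Ru…]: ligand charges -6, Ru(III) ⇒ ion charge 3−.
One 3+ cation balances one 3− anion.

[Re(CN)2(phen)2][RuF(NO3)5]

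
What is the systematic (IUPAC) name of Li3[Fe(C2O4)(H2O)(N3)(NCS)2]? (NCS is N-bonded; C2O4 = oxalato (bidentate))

The 3 lithium counter-ions carry a total charge of +3, so each complex ion is 3−.
Ligand charges: 2×isothiocyanato (-1 each), 1×oxalato (-2 each), 1×aqua (neutral), 1×azido (-1 each); total -5. So Fe + (-5) = 3−, giving Fe = +2.
Ligands are named alphabetically: aqua before azido before isothiocyanato before oxalato.
The complex ion is anionic, so iron takes the -ate form ferrate(II).

lithium aquaazidodiisothiocyanatooxalatoferrate(II)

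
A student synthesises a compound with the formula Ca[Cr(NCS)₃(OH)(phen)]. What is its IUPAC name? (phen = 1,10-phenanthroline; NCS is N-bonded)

The 1 calcium counter-ion carries a total charge of +2, so each complex ion is 2−.
Ligand charges: 1×1,10-phenanthroline (neutral), 1×hydroxo (-1 each), 3×isothiocyanato (-1 each); total -4. So Cr + (-4) = 2−, giving Cr = +2.
The complex ion is anionic, so chromium takes the -ate form chromate(II).

calcium hydroxotriisothiocyanato(1,10-phenanthroline)chromate(II)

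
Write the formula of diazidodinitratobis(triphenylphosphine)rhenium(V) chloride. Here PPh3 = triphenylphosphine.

Ligands: 2 azido (N3, -1), 2 triphenylphosphine (PPh3, neutral), 2 nitrato (NO3, -1). Ligand charge sum = -4.
With Re in oxidation state +5, the complex ion is [Re...]^1+.
Charge balance with chloride (-1) requires 1 complex ion per 1 chloride.

[Re(N3)2(NO3)2(PPh3)2]Cl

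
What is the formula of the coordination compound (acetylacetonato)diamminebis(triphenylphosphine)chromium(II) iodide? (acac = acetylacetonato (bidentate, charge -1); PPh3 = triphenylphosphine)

Ligands: 2 ammine (NH3, neutral), 1 acetylacetonato (acac, -1), 2 triphenylphosphine (PPh3, neutral). Ligand charge sum = -1.
With Cr in oxidation state +2, the complex ion is [Cr...]^1+.
Charge balance with iodide (-1) requires 1 complex ion per 1 iodide.

[Cr(acac)(NH3)2(PPh3)2]I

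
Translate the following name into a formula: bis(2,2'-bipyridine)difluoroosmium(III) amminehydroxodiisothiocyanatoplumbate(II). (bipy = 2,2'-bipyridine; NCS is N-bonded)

[Os(bipy)2F2][Pb(NCS)2(NH3)(OH)]

Cation [Os…]: ligand charges -2, Os(III) ⇒ ion charge 1+.
Anion [Pb…]: ligand charges -3, Pb(II) ⇒ ion charge 1−.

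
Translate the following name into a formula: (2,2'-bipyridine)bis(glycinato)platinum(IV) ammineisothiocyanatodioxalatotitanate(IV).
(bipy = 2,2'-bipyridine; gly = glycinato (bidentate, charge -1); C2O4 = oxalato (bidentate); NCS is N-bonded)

Cation [Pt…]: ligand charges -2, Pt(IV) ⇒ ion charge 2+.
Anion [Ti…]: ligand charges -5, Ti(IV) ⇒ ion charge 1−.
One 2+ cation requires 2 of the 1− anion.

[Pt(bipy)(gly)2][Ti(C2O4)2(NCS)(NH3)]2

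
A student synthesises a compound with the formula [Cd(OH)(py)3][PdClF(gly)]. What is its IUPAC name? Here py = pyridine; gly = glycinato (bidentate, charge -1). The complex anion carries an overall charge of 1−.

hydroxotris(pyridine)cadmium(II) chlorofluoro(glycinato)palladate(II)

Both ions are complex: the cation is named first with the plain metal name, the anion second with the -ate form; each ion's ligands are alphabetised independently.
The complex anion is given as 1−; its ligand charges sum to -3, so Pd = +2.
A 1:1 salt means the cation carries the equal and opposite charge, 1+.
Cation: ligand charges sum to -1; for the ion to be 1+, Cd = +2.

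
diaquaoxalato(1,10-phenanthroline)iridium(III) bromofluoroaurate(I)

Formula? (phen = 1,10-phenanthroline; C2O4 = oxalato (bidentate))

[Ir(C2O4)(H2O)2(phen)][AuBrF]

Cation [Ir…]: ligand charges -2, Ir(III) ⇒ ion charge 1+.
Anion [Au…]: ligand charges -2, Au(I) ⇒ ion charge 1−.
One 1+ cation balances one 1− anion.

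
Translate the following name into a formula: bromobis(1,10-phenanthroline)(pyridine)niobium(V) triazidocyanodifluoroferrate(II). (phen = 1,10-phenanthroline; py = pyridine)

Cation [Nb…]: ligand charges -1, Nb(V) ⇒ ion charge 4+.
Anion [Fe…]: ligand charges -6, Fe(II) ⇒ ion charge 4−.
One 4+ cation balances one 4− anion.

[NbBr(phen)2(py)][Fe(CN)F2(N3)3]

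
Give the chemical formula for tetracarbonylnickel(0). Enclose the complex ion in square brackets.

[Ni(CO)4]

Ligands: 4 carbonyl (CO, neutral). Ligand charge sum = 0.
With Ni in oxidation state 0, the complex ion is [Ni...].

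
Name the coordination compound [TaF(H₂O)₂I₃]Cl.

diaquafluorotriiodotantalum(V) chloride

The 1 chloride counter-ion carries a total charge of -1, so each complex ion is 1+.
Ligand charges: 1×fluoro (-1 each), 3×iodo (-1 each), 2×aqua (neutral); total -4. So Ta + (-4) = 1+, giving Ta = +5.
Ligands are named alphabetically: aqua before fluoro before iodo.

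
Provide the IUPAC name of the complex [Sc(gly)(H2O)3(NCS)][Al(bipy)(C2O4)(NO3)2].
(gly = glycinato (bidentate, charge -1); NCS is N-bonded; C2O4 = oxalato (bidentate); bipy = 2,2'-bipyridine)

Both ions are complex: the cation is named first with the plain metal name, the anion second with the -ate form; each ion's ligands are alphabetised independently.
Aluminium is always +3 in its complexes; the anion's ligand charges sum to -4, so the complex anion is 1−.
A 1:1 salt means the cation carries the equal and opposite charge, 1+.
Cation: ligand charges sum to -2; for the ion to be 1+, Sc = +3.

triaqua(glycinato)isothiocyanatoscandium(III) (2,2'-bipyridine)dinitratooxalatoaluminate(III)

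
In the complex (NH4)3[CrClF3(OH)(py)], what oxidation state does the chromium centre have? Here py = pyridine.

3 ammonium outside the brackets (+1 each) → the complex ion is 3−.
Ligand charges: 3×F = -3; 1×OH = -1; 1×Cl = -1; 1×py neutral; sum -5.
Cr + (-5) = 3− ⇒ Cr is +2.

+2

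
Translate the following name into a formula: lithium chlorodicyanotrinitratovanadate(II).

Li4[VCl(CN)2(NO3)3]

Ligands: 3 nitrato (NO3, -1), 1 chloro (Cl, -1), 2 cyano (CN, -1). Ligand charge sum = -6.
With V in oxidation state +2, the complex ion is [V...]^4−.
Charge balance with lithium (+1) requires 1 complex ion per 4 lithium.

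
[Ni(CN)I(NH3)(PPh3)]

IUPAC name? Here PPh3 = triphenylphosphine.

There is no counter-ion, so the complex is neutral overall.
Ligand charges: 1×cyano (-1 each), 1×triphenylphosphine (neutral), 1×iodo (-1 each), 1×ammine (neutral); total -2. So Ni + (-2) = 0, giving Ni = +2.
Ligands are named alphabetically: ammine before cyano before iodo before triphenylphosphine.

amminecyanoiodo(triphenylphosphine)nickel(II)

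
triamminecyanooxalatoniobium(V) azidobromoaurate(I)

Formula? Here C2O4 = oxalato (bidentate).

Cation [Nb…]: ligand charges -3, Nb(V) ⇒ ion charge 2+.
Anion [Au…]: ligand charges -2, Au(I) ⇒ ion charge 1−.

[Nb(C2O4)(CN)(NH3)3][AuBr(N3)]2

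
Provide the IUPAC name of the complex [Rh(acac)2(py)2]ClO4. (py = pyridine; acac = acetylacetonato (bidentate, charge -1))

The 1 perchlorate counter-ion carries a total charge of -1, so each complex ion is 1+.
Ligand charges: 2×pyridine (neutral), 2×acetylacetonato (-1 each); total -2. So Rh + (-2) = 1+, giving Rh = +3.
Ligands are named alphabetically: acetylacetonato before pyridine.

bis(acetylacetonato)bis(pyridine)rhodium(III) perchlorate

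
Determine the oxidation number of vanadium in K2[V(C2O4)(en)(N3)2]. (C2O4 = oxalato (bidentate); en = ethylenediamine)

2 potassium outside the brackets (+1 each) → the complex ion is 2−.
Ligand charges: 2×N3 = -2; 1×C2O4 = -2; 1×en neutral; sum -4.
V + (-4) = 2− ⇒ V is +2.

+2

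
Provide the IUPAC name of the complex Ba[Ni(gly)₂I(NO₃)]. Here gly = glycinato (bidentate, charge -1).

The 1 barium counter-ion carries a total charge of +2, so each complex ion is 2−.
Ligand charges: 1×nitrato (-1 each), 1×iodo (-1 each), 2×glycinato (-1 each); total -4. So Ni + (-4) = 2−, giving Ni = +2.
The complex ion is anionic, so nickel takes the -ate form nickelate(II).

barium bis(glycinato)iodonitratonickelate(II)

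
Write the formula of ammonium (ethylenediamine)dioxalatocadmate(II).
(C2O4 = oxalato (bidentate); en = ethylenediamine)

(NH4)2[Cd(C2O4)2(en)]

Ligands: 2 oxalato (C2O4, -2), 1 ethylenediamine (en, neutral). Ligand charge sum = -4.
With Cd in oxidation state +2, the complex ion is [Cd...]^2−.
Charge balance with ammonium (+1) requires 1 complex ion per 2 ammonium.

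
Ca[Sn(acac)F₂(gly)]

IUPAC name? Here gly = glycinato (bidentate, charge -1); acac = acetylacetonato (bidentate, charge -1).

calcium (acetylacetonato)difluoro(glycinato)stannate(II)

The 1 calcium counter-ion carries a total charge of +2, so each complex ion is 2−.
Ligand charges: 1×glycinato (-1 each), 1×acetylacetonato (-1 each), 2×fluoro (-1 each); total -4. So Sn + (-4) = 2−, giving Sn = +2.
The complex ion is anionic, so tin takes the -ate form stannate(II).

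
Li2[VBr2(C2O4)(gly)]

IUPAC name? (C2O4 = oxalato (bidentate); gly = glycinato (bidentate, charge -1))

The 2 lithium counter-ions carry a total charge of +2, so each complex ion is 2−.
Ligand charges: 1×oxalato (-2 each), 1×glycinato (-1 each), 2×bromo (-1 each); total -5. So V + (-5) = 2−, giving V = +3.
The complex ion is anionic, so vanadium takes the -ate form vanadate(III).

lithium dibromo(glycinato)oxalatovanadate(III)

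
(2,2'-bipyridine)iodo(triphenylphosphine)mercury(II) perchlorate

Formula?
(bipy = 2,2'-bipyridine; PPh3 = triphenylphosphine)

Ligands: 1 iodo (I, -1), 1 2,2'-bipyridine (bipy, neutral), 1 triphenylphosphine (PPh3, neutral). Ligand charge sum = -1.
With Hg in oxidation state +2, the complex ion is [Hg...]^1+.
Charge balance with perchlorate (-1) requires 1 complex ion per 1 perchlorate.

[Hg(bipy)I(PPh3)]ClO4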